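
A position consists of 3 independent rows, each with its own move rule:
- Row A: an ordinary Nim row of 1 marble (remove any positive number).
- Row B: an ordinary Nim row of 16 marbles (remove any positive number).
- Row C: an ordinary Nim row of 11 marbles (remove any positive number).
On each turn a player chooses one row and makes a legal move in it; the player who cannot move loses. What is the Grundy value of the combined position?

Row A is a plain Nim row of size 1, so its Grundy value is 1.
Row B is a plain Nim row of size 16, so its Grundy value is 16.
Row C is a plain Nim row of size 11, so its Grundy value is 11.
The value of a disjunctive sum is the nim-sum of the parts.
Combined value = 1 XOR 16 XOR 11 = 26.

26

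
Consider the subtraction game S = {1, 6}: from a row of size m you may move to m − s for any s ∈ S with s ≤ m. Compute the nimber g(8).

1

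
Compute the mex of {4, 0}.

0 is in the set but 1 is not, so the mex is 1.

1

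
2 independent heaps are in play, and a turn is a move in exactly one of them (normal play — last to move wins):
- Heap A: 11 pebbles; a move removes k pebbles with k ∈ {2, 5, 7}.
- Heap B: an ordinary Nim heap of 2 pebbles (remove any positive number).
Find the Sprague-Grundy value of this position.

Build the Grundy sequence for heap A with g(k) = mex{g(k−s) : s ∈ {2, 5, 7}, s ≤ k}:
g(0) = mex{} = 0
g(1) = mex{} = 0
g(2) = mex{0} = 1
g(3) = mex{0} = 1
g(4) = mex{1} = 0
g(5) = mex{0,1} = 2
g(6) = mex{0} = 1
g(7) = mex{0,1,2} = 3
g(8) = mex{0,1} = 2
g(9) = mex{0,1,3} = 2
g(10) = mex{1,2} = 0
g(11) = mex{0,1,2} = 3
So g(11) = 3.
Heap B is a plain Nim heap of size 2, so its Grundy value is 2.
The value of a disjunctive sum is the nim-sum of the parts.
Combined value = 3 ⊕ 2 = 1.

1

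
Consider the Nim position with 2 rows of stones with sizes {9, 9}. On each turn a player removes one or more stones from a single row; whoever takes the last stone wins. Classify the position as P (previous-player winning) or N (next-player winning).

P-position

Nim-sum: 9 ^ 9 = 0.
The nim-sum is 0, so this is a P-position: the player to move is in a losing position under optimal play.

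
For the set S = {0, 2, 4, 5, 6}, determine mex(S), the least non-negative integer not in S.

1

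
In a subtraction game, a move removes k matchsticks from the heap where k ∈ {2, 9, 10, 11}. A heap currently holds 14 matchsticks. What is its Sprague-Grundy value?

Build the Grundy sequence with g(k) = mex{g(k−s) : s ∈ {2, 9, 10, 11}, s ≤ k}:
k:     0  1  2  3  4  5  6  7  8  9 10 11 12 13 14
g(k):  0  0  1  1  0  0  1  1  0  2  1  3  2  2  3
So g(14) = 3.

3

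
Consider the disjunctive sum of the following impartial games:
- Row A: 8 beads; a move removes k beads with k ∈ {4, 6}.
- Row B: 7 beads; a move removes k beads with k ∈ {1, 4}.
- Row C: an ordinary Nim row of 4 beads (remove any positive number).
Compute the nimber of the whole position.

Grundy values for row A (subtraction set {4, 6}):
g(0) = mex{} = 0
g(1) = mex{} = 0
g(2) = mex{} = 0
g(3) = mex{} = 0
g(4) = mex{0} = 1
g(5) = mex{0} = 1
g(6) = mex{0} = 1
g(7) = mex{0} = 1
g(8) = mex{0,1} = 2
So g(8) = 2.
Grundy values for row B (subtraction set {1, 4}):
g(0) = mex{} = 0
g(1) = mex{0} = 1
g(2) = mex{1} = 0
g(3) = mex{0} = 1
g(4) = mex{0,1} = 2
g(5) = mex{1,2} = 0
g(6) = mex{0} = 1
g(7) = mex{1} = 0
So g(7) = 0.
Row C is a plain Nim row of size 4, so its Grundy value is 4.
By the Sprague-Grundy theorem, the Grundy value of a sum of independent games is the XOR of the component values.
Combined value = 2 ⊕ 0 ⊕ 4 = 6.

6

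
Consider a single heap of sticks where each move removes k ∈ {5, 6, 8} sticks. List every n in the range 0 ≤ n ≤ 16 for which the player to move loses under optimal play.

0, 1, 2, 3, 4, 13, 14, 15, 16

Build the Grundy sequence with g(k) = mex{g(k−s) : s ∈ {5, 6, 8}, s ≤ k}:
k:     0  1  2  3  4  5  6  7  8  9 10 11 12 13 14 15 16
g(k):  0  0  0  0  0  1  1  1  1  1  2  2  2  0  0  0  0
The P-positions (g = 0) in 0..16 are 0, 1, 2, 3, 4, 13, 14, 15, 16.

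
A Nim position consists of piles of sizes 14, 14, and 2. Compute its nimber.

2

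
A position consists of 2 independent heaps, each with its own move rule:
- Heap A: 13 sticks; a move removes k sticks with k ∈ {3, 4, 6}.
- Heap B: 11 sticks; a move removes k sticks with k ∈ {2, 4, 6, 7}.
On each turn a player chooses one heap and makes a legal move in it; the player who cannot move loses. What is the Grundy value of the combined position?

Build the Grundy sequence for heap A with g(k) = mex{g(k−s) : s ∈ {3, 4, 6}, s ≤ k}:
g(0) = mex{} = 0
g(1) = mex{} = 0
g(2) = mex{} = 0
g(3) = mex{0} = 1
g(4) = mex{0} = 1
g(5) = mex{0} = 1
g(6) = mex{0,1} = 2
g(7) = mex{0,1} = 2
g(8) = mex{0,1} = 2
g(9) = mex{1,2} = 0
g(10) = mex{1,2} = 0
g(11) = mex{1,2} = 0
g(12) = mex{0,2} = 1
g(13) = mex{0,2} = 1
So g(13) = 1.
For heap B, compute g(0), g(1), … with moves {2, 4, 6, 7}:
k:     0  1  2  3  4  5  6  7  8  9 10 11
g(k):  0  0  1  1  2  2  3  3  4  0  0  1
So g(11) = 1.
By the Sprague-Grundy theorem, the Grundy value of a sum of independent games is the XOR of the component values.
Combined value = 1 ⊕ 1 = 0.

0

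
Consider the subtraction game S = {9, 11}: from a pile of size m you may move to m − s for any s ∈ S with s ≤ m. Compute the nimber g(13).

Compute g(0), g(1), … for moves {9, 11}:
g(0) = mex{} = 0
g(1) = mex{} = 0
g(2) = mex{} = 0
g(3) = mex{} = 0
g(4) = mex{} = 0
g(5) = mex{} = 0
g(6) = mex{} = 0
g(7) = mex{} = 0
g(8) = mex{} = 0
g(9) = mex{0} = 1
g(10) = mex{0} = 1
g(11) = mex{0} = 1
g(12) = mex{0} = 1
g(13) = mex{0} = 1
So g(13) = 1.

1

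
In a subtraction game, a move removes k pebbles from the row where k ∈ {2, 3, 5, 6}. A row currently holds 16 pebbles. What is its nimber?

0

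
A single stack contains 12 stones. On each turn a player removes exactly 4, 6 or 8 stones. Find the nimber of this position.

Compute g(0), g(1), … for moves {4, 6, 8}:
k:     0  1  2  3  4  5  6  7  8  9 10 11 12
g(k):  0  0  0  0  1  1  1  1  2  2  2  2  0
So g(12) = 0.

0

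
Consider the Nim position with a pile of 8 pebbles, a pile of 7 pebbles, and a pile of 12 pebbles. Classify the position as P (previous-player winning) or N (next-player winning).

N-position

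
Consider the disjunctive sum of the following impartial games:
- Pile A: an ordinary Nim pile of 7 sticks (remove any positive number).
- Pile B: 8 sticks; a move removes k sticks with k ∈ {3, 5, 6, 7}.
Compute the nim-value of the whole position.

5

Pile A is a plain Nim pile of size 7, so its Grundy value is 7.
Grundy values for pile B (subtraction set {3, 5, 6, 7}):
g(0) = mex{} = 0
g(1) = mex{} = 0
g(2) = mex{} = 0
g(3) = mex{0} = 1
g(4) = mex{0} = 1
g(5) = mex{0} = 1
g(6) = mex{0,1} = 2
g(7) = mex{0,1} = 2
g(8) = mex{0,1} = 2
So g(8) = 2.
The value of a disjunctive sum is the nim-sum of the parts.
Combined value = 7 XOR 2 = 5.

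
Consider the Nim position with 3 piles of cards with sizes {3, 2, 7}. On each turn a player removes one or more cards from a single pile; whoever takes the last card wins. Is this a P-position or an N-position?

Compute the nim-sum pairwise:
3 ⊕ 2 = 1
1 ⊕ 7 = 6
The nim-sum is 6 ≠ 0, so this is an N-position: the player to move can win.

N-position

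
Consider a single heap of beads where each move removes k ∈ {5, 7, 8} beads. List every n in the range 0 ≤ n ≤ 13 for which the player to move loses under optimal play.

0, 1, 2, 3, 4, 13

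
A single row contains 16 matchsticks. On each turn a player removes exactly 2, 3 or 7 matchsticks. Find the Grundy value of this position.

Compute g(0), g(1), … for moves {2, 3, 7}:
k:     0  1  2  3  4  5  6  7  8  9 10 11 12 13 14 15 16
g(k):  0  0  1  1  2  0  0  1  1  2  0  0  1  1  2  0  0
So g(16) = 0.

0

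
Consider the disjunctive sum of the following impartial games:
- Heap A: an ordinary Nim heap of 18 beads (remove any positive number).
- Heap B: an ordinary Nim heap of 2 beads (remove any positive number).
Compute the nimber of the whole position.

16

Heap A is a plain Nim heap of size 18, so its Grundy value is 18.
Heap B is a plain Nim heap of size 2, so its Grundy value is 2.
The value of a disjunctive sum is the nim-sum of the parts.
Combined value = 18 XOR 2 = 16.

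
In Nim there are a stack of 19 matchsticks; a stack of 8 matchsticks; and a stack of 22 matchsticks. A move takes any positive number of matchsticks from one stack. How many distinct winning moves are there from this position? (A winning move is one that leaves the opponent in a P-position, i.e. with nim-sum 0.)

1

Compute the nim-sum pairwise:
19 ^ 8 = 27
27 ^ 22 = 13
The overall nim-sum is X = 13. A stack of size p has a winning move iff p XOR X < p (reduce it to p XOR X).
  19: 19 XOR 13 = 30 ≥ 19 — no move.
  8: 8 XOR 13 = 5 < 8 — winning move (to 5).
  22: 22 XOR 13 = 27 ≥ 22 — no move.
That gives 1 winning move.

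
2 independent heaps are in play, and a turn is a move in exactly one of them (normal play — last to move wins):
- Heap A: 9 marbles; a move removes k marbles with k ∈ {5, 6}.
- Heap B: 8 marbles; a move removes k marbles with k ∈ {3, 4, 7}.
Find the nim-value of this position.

For heap A, compute g(0), g(1), … with moves {5, 6}:
k:     0  1  2  3  4  5  6  7  8  9
g(k):  0  0  0  0  0  1  1  1  1  1
So g(9) = 1.
Build the Grundy sequence for heap B with g(k) = mex{g(k−s) : s ∈ {3, 4, 7}, s ≤ k}:
k:     0  1  2  3  4  5  6  7  8
g(k):  0  0  0  1  1  1  2  2  2
So g(8) = 2.
By the Sprague-Grundy theorem, the Grundy value of a sum of independent games is the XOR of the component values.
Combined value = 1 XOR 2 = 3.

3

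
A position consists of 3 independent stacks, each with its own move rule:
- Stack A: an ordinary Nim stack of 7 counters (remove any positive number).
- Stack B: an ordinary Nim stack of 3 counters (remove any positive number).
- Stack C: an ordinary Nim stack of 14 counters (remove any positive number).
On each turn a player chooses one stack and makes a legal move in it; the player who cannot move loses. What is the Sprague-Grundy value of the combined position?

Stack A is a plain Nim stack of size 7, so its Grundy value is 7.
Stack B is a plain Nim stack of size 3, so its Grundy value is 3.
Stack C is a plain Nim stack of size 14, so its Grundy value is 14.
The value of a disjunctive sum is the nim-sum of the parts.
Combined value = 7 XOR 3 XOR 14 = 10.

10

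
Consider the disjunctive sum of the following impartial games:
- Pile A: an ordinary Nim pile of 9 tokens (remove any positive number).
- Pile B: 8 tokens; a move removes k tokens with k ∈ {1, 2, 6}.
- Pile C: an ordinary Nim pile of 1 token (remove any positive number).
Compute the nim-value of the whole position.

9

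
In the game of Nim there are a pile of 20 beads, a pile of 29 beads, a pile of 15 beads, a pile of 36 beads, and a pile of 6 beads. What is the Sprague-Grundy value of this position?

36

Compute the nim-sum pairwise:
20 XOR 29 = 9
9 XOR 15 = 6
6 XOR 36 = 34
34 XOR 6 = 36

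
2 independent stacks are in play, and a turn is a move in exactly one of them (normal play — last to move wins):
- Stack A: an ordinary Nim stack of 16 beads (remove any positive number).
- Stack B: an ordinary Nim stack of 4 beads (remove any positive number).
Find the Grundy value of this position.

Stack A is a plain Nim stack of size 16, so its Grundy value is 16.
Stack B is a plain Nim stack of size 4, so its Grundy value is 4.
By the Sprague-Grundy theorem, the Grundy value of a sum of independent games is the XOR of the component values.
Combined value = 16 XOR 4 = 20.

20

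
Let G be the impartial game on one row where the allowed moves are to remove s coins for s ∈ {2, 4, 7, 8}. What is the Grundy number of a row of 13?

1

Build the Grundy sequence with g(k) = mex{g(k−s) : s ∈ {2, 4, 7, 8}, s ≤ k}:
k:     0  1  2  3  4  5  6  7  8  9 10 11 12 13
g(k):  0  0  1  1  2  2  0  3  1  4  2  0  0  1
So g(13) = 1.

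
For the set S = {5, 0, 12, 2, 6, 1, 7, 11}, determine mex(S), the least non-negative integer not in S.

The values 0, 1, 2 are all present; 3 is the first non-negative integer missing from the set.

3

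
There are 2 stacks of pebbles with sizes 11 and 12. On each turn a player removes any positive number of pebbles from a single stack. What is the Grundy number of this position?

In binary:
  1011  (11)
  1100  (12)
  ----
  0111  (7)

7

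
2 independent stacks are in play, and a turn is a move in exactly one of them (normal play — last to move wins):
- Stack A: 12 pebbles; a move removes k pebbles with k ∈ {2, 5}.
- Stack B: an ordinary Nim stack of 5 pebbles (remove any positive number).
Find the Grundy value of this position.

7

Build the Grundy sequence for stack A with g(k) = mex{g(k−s) : s ∈ {2, 5}, s ≤ k}:
k:     0  1  2  3  4  5  6  7  8  9 10 11 12
g(k):  0  0  1  1  0  2  1  0  0  1  1  0  2
So g(12) = 2.
Stack B is a plain Nim stack of size 5, so its Grundy value is 5.
By the Sprague-Grundy theorem, the Grundy value of a sum of independent games is the XOR of the component values.
Combined value = 2 ⊕ 5 = 7.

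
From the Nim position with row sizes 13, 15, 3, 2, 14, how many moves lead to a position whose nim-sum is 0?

3

In binary:
  1101  (13)
  1111  (15)
  0011  (3)
  0010  (2)
  1110  (14)
  ----
  1101  (13)
The overall nim-sum is X = 13. A row of size p has a winning move iff p XOR X < p (reduce it to p XOR X).
  13: 13 XOR 13 = 0 < 13 — winning move (to 0).
  15: 15 XOR 13 = 2 < 15 — winning move (to 2).
  3: 3 XOR 13 = 14 ≥ 3 — no move.
  2: 2 XOR 13 = 15 ≥ 2 — no move.
  14: 14 XOR 13 = 3 < 14 — winning move (to 3).
That gives 3 winning moves.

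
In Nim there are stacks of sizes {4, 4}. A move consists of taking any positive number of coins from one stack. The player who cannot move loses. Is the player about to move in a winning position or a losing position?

Losing position

Compute the nim-sum pairwise:
4 ^ 4 = 0
The nim-sum is 0, so this is a P-position: the player to move is in a losing position under optimal play.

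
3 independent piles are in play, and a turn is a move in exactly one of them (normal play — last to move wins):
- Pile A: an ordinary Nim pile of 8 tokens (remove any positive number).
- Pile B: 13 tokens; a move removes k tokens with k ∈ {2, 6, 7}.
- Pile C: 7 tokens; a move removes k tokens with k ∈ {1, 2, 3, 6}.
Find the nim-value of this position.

Pile A is a plain Nim pile of size 8, so its Grundy value is 8.
Grundy values for pile B (subtraction set {2, 6, 7}):
k:     0  1  2  3  4  5  6  7  8  9 10 11 12 13
g(k):  0  0  1  1  0  0  1  1  2  0  3  1  2  0
So g(13) = 0.
For pile C, compute g(0), g(1), … with moves {1, 2, 3, 6}:
k:     0  1  2  3  4  5  6  7
g(k):  0  1  2  3  0  1  2  3
So g(7) = 3.
By the Sprague-Grundy theorem, the Grundy value of a sum of independent games is the XOR of the component values.
Combined value = 8 XOR 0 XOR 3 = 11.

11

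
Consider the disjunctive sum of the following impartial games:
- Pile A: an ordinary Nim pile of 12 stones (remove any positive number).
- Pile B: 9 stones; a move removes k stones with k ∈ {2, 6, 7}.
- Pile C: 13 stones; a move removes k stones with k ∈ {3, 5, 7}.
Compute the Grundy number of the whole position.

13

Pile A is a plain Nim pile of size 12, so its Grundy value is 12.
Grundy values for pile B (subtraction set {2, 6, 7}):
k:     0  1  2  3  4  5  6  7  8  9
g(k):  0  0  1  1  0  0  1  1  2  0
So g(9) = 0.
For pile C, compute g(0), g(1), … with moves {3, 5, 7}:
g(0) = mex{} = 0
g(1) = mex{} = 0
g(2) = mex{} = 0
g(3) = mex{0} = 1
g(4) = mex{0} = 1
g(5) = mex{0} = 1
g(6) = mex{0,1} = 2
g(7) = mex{0,1} = 2
g(8) = mex{0,1} = 2
g(9) = mex{0,1,2} = 3
g(10) = mex{1,2} = 0
g(11) = mex{1,2} = 0
g(12) = mex{1,2,3} = 0
g(13) = mex{0,2} = 1
So g(13) = 1.
The value of a disjunctive sum is the nim-sum of the parts.
Combined value = 12 XOR 0 XOR 1 = 13.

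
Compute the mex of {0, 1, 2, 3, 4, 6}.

5

The values 0, 1, 2, 3, 4 are all present; 5 is the first non-negative integer missing from the set.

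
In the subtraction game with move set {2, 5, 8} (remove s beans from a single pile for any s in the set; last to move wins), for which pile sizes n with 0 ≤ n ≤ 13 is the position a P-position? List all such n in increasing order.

Build the Grundy sequence with g(k) = mex{g(k−s) : s ∈ {2, 5, 8}, s ≤ k}:
k:     0  1  2  3  4  5  6  7  8  9 10 11 12 13
g(k):  0  0  1  1  0  2  1  0  2  1  0  0  1  1
The P-positions (g = 0) in 0..13 are 0, 1, 4, 7, 10, 11.

0, 1, 4, 7, 10, 11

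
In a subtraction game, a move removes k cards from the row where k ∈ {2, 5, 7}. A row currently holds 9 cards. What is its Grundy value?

2

Build the Grundy sequence with g(k) = mex{g(k−s) : s ∈ {2, 5, 7}, s ≤ k}:
k:     0  1  2  3  4  5  6  7  8  9
g(k):  0  0  1  1  0  2  1  3  2  2
So g(9) = 2.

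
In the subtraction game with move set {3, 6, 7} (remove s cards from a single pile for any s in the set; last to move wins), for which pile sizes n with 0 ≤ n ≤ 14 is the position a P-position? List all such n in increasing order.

0, 1, 2, 10, 11, 12

Grundy values for subtraction set {3, 6, 7}:
g(0) = mex{} = 0
g(1) = mex{} = 0
g(2) = mex{} = 0
g(3) = mex{0} = 1
g(4) = mex{0} = 1
g(5) = mex{0} = 1
g(6) = mex{0,1} = 2
g(7) = mex{0,1} = 2
g(8) = mex{0,1} = 2
g(9) = mex{0,1,2} = 3
g(10) = mex{1,2} = 0
g(11) = mex{1,2} = 0
g(12) = mex{1,2,3} = 0
g(13) = mex{0,2} = 1
g(14) = mex{0,2} = 1
The P-positions (g = 0) in 0..14 are 0, 1, 2, 10, 11, 12.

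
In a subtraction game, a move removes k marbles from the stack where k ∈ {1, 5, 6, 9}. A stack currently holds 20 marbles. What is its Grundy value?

2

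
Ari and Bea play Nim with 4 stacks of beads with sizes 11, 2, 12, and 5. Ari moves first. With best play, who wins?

Bea wins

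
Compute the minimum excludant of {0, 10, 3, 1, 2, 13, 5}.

The values 0, 1, 2, 3 are all present; 4 is the first non-negative integer missing from the set.

4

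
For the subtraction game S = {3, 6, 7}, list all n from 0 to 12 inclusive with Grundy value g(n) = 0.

0, 1, 2, 10, 11, 12

Compute g(0), g(1), … for moves {3, 6, 7}:
k:     0  1  2  3  4  5  6  7  8  9 10 11 12
g(k):  0  0  0  1  1  1  2  2  2  3  0  0  0
The P-positions (g = 0) in 0..12 are 0, 1, 2, 10, 11, 12.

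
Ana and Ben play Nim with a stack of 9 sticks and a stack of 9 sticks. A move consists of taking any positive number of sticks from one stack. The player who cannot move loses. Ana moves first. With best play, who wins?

Ben wins

Bitwise XOR of the heap sizes:
  1001  (9)
  1001  (9)
  ----
  0000  (0)
The nim-sum is 0, so this is a P-position: the player to move is in a losing position under optimal play; Ana is about to move from it and so loses — Ben wins.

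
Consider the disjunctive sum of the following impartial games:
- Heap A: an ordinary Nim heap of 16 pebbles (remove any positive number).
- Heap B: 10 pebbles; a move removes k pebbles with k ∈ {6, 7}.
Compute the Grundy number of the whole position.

Heap A is a plain Nim heap of size 16, so its Grundy value is 16.
Grundy values for heap B (subtraction set {6, 7}):
g(0) = mex{} = 0
g(1) = mex{} = 0
g(2) = mex{} = 0
g(3) = mex{} = 0
g(4) = mex{} = 0
g(5) = mex{} = 0
g(6) = mex{0} = 1
g(7) = mex{0} = 1
g(8) = mex{0} = 1
g(9) = mex{0} = 1
g(10) = mex{0} = 1
So g(10) = 1.
By the Sprague-Grundy theorem, the Grundy value of a sum of independent games is the XOR of the component values.
Combined value = 16 ⊕ 1 = 17.

17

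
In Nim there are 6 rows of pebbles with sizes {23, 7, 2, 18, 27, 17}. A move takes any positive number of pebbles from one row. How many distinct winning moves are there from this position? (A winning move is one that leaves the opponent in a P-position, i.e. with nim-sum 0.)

Compute the nim-sum pairwise:
23 ^ 7 = 16
16 ^ 2 = 18
18 ^ 18 = 0
0 ^ 27 = 27
27 ^ 17 = 10
The overall nim-sum is X = 10. A row of size p has a winning move iff p XOR X < p (reduce it to p XOR X).
  23: 23 XOR 10 = 29 ≥ 23 — no move.
  7: 7 XOR 10 = 13 ≥ 7 — no move.
  2: 2 XOR 10 = 8 ≥ 2 — no move.
  18: 18 XOR 10 = 24 ≥ 18 — no move.
  27: 27 XOR 10 = 17 < 27 — winning move (to 17).
  17: 17 XOR 10 = 27 ≥ 17 — no move.
That gives 1 winning move.

1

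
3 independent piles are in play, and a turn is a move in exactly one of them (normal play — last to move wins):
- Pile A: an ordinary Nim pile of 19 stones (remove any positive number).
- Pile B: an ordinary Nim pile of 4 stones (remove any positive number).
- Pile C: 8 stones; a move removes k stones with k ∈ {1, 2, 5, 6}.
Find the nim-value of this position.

22

Pile A is a plain Nim pile of size 19, so its Grundy value is 19.
Pile B is a plain Nim pile of size 4, so its Grundy value is 4.
For pile C, compute g(0), g(1), … with moves {1, 2, 5, 6}:
g(0) = mex{} = 0
g(1) = mex{0} = 1
g(2) = mex{0,1} = 2
g(3) = mex{1,2} = 0
g(4) = mex{0,2} = 1
g(5) = mex{0,1} = 2
g(6) = mex{0,1,2} = 3
g(7) = mex{1,2,3} = 0
g(8) = mex{0,2,3} = 1
So g(8) = 1.
By the Sprague-Grundy theorem, the Grundy value of a sum of independent games is the XOR of the component values.
Combined value = 19 XOR 4 XOR 1 = 22.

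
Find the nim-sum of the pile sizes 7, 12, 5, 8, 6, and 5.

Compute the nim-sum pairwise:
7 XOR 12 = 11
11 XOR 5 = 14
14 XOR 8 = 6
6 XOR 6 = 0
0 XOR 5 = 5

5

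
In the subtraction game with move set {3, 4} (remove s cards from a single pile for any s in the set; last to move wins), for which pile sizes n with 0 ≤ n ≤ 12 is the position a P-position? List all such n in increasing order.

0, 1, 2, 7, 8, 9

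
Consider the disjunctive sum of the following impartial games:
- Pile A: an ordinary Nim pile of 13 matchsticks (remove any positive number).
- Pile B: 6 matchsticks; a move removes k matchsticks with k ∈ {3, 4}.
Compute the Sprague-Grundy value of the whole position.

Pile A is a plain Nim pile of size 13, so its Grundy value is 13.
For pile B, compute g(0), g(1), … with moves {3, 4}:
g(0) = mex{} = 0
g(1) = mex{} = 0
g(2) = mex{} = 0
g(3) = mex{0} = 1
g(4) = mex{0} = 1
g(5) = mex{0} = 1
g(6) = mex{0,1} = 2
So g(6) = 2.
By the Sprague-Grundy theorem, the Grundy value of a sum of independent games is the XOR of the component values.
Combined value = 13 ⊕ 2 = 15.

15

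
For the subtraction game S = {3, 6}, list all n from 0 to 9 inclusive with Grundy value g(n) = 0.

0, 1, 2, 9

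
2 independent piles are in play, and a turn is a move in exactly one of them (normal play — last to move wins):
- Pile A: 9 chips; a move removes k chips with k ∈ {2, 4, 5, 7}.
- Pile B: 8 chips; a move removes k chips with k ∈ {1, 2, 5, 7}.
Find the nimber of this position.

2

Build the Grundy sequence for pile A with g(k) = mex{g(k−s) : s ∈ {2, 4, 5, 7}, s ≤ k}:
k:     0  1  2  3  4  5  6  7  8  9
g(k):  0  0  1  1  2  2  3  3  4  0
So g(9) = 0.
For pile B, compute g(0), g(1), … with moves {1, 2, 5, 7}:
k:     0  1  2  3  4  5  6  7  8
g(k):  0  1  2  0  1  2  0  1  2
So g(8) = 2.
By the Sprague-Grundy theorem, the Grundy value of a sum of independent games is the XOR of the component values.
Combined value = 0 ⊕ 2 = 2.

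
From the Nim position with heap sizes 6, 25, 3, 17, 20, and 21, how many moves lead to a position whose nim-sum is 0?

Write each in binary and XOR column by column:
  00110  (6)
  11001  (25)
  00011  (3)
  10001  (17)
  10100  (20)
  10101  (21)
  -----
  01100  (12)
The overall nim-sum is X = 12. A heap of size p has a winning move iff p XOR X < p (reduce it to p XOR X).
  6: 6 XOR 12 = 10 ≥ 6 — no move.
  25: 25 XOR 12 = 21 < 25 — winning move (to 21).
  3: 3 XOR 12 = 15 ≥ 3 — no move.
  17: 17 XOR 12 = 29 ≥ 17 — no move.
  20: 20 XOR 12 = 24 ≥ 20 — no move.
  21: 21 XOR 12 = 25 ≥ 21 — no move.
That gives 1 winning move.

1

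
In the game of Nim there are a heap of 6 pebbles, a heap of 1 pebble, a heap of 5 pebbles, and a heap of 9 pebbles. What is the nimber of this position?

Compute the nim-sum pairwise:
6 XOR 1 = 7
7 XOR 5 = 2
2 XOR 9 = 11

11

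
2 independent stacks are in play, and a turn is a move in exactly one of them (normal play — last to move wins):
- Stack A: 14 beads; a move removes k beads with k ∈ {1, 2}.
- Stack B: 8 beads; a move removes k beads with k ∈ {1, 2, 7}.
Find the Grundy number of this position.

0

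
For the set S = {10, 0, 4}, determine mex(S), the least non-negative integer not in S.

0 is in the set but 1 is not, so the mex is 1.

1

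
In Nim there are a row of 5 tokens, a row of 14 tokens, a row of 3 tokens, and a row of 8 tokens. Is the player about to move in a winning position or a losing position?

Nim-sum: 5 ^ 14 ^ 3 ^ 8 = 0.
The nim-sum is 0, so this is a P-position: the player to move is in a losing position under optimal play.

Losing position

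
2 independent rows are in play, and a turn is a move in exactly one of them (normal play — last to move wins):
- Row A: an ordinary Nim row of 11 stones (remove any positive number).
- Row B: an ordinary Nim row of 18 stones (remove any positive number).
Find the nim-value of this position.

25

Row A is a plain Nim row of size 11, so its Grundy value is 11.
Row B is a plain Nim row of size 18, so its Grundy value is 18.
The value of a disjunctive sum is the nim-sum of the parts.
Combined value = 11 XOR 18 = 25.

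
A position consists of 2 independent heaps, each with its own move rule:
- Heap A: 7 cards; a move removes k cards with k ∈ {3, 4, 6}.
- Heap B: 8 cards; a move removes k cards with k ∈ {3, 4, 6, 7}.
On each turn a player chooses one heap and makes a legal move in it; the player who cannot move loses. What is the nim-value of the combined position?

0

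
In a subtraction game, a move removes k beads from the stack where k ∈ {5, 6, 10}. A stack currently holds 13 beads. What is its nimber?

Grundy values for subtraction set {5, 6, 10}:
k:     0  1  2  3  4  5  6  7  8  9 10 11 12 13
g(k):  0  0  0  0  0  1  1  1  1  1  2  2  2  2
So g(13) = 2.

2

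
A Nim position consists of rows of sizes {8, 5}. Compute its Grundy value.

Nim-sum: 8 ⊕ 5 = 13.

13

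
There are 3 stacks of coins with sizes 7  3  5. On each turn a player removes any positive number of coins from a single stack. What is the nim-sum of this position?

1

Write each in binary and XOR column by column:
  111  (7)
  011  (3)
  101  (5)
  ---
  001  (1)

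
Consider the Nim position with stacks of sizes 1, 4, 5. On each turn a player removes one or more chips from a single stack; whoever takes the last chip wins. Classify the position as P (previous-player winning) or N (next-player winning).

P-position

In binary:
  001  (1)
  100  (4)
  101  (5)
  ---
  000  (0)
The nim-sum is 0, so this is a P-position: the player to move is in a losing position under optimal play.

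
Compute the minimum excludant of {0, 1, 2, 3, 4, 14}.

5

The values 0, 1, 2, 3, 4 are all present; 5 is the first non-negative integer missing from the set.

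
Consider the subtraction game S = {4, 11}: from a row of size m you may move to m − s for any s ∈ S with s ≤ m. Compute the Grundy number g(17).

Build the Grundy sequence with g(k) = mex{g(k−s) : s ∈ {4, 11}, s ≤ k}:
k:     0  1  2  3  4  5  6  7  8  9 10 11 12 13 14 15 16 17
g(k):  0  0  0  0  1  1  1  1  0  0  0  2  1  1  1  0  0  0
So g(17) = 0.

0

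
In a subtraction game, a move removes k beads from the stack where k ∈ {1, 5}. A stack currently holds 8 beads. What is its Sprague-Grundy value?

0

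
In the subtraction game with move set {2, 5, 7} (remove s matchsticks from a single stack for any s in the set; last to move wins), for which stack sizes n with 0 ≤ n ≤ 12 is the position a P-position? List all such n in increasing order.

0, 1, 4, 10

Grundy values for subtraction set {2, 5, 7}:
g(0) = mex{} = 0
g(1) = mex{} = 0
g(2) = mex{0} = 1
g(3) = mex{0} = 1
g(4) = mex{1} = 0
g(5) = mex{0,1} = 2
g(6) = mex{0} = 1
g(7) = mex{0,1,2} = 3
g(8) = mex{0,1} = 2
g(9) = mex{0,1,3} = 2
g(10) = mex{1,2} = 0
g(11) = mex{0,1,2} = 3
g(12) = mex{0,2,3} = 1
The P-positions (g = 0) in 0..12 are 0, 1, 4, 10.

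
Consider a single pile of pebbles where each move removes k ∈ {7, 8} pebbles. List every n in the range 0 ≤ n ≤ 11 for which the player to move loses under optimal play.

0, 1, 2, 3, 4, 5, 6

Grundy values for subtraction set {7, 8}:
g(0) = mex{} = 0
g(1) = mex{} = 0
g(2) = mex{} = 0
g(3) = mex{} = 0
g(4) = mex{} = 0
g(5) = mex{} = 0
g(6) = mex{} = 0
g(7) = mex{0} = 1
g(8) = mex{0} = 1
g(9) = mex{0} = 1
g(10) = mex{0} = 1
g(11) = mex{0} = 1
The P-positions (g = 0) in 0..11 are 0, 1, 2, 3, 4, 5, 6.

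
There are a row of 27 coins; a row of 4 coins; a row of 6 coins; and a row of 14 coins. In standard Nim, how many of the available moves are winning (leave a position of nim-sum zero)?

1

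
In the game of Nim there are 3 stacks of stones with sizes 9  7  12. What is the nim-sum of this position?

2

Nim-sum: 9 ⊕ 7 ⊕ 12 = 2.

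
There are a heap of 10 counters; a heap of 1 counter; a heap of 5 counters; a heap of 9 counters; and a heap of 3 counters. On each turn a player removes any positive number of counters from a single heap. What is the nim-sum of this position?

Nim-sum: 10 XOR 1 XOR 5 XOR 9 XOR 3 = 4.

4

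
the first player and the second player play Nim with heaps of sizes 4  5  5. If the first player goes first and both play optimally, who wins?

the first player wins

Nim-sum: 4 ⊕ 5 ⊕ 5 = 4.
The nim-sum is 4 ≠ 0, so this is an N-position: the player to move can win; the first player has a winning move.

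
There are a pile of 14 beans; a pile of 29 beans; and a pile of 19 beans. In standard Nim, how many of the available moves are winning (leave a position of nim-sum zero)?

0

Bitwise XOR of the heap sizes:
  01110  (14)
  11101  (29)
  10011  (19)
  -----
  00000  (0)
The nim-sum is already 0, so every move leaves a nonzero nim-sum — there are no winning moves.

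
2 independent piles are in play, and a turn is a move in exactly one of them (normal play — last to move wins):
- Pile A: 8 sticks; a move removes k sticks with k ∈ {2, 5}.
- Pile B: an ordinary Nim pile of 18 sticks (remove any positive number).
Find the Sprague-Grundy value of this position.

18

Build the Grundy sequence for pile A with g(k) = mex{g(k−s) : s ∈ {2, 5}, s ≤ k}:
k:     0  1  2  3  4  5  6  7  8
g(k):  0  0  1  1  0  2  1  0  0
So g(8) = 0.
Pile B is a plain Nim pile of size 18, so its Grundy value is 18.
By the Sprague-Grundy theorem, the Grundy value of a sum of independent games is the XOR of the component values.
Combined value = 0 XOR 18 = 18.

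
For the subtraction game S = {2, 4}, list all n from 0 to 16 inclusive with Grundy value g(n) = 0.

0, 1, 6, 7, 12, 13

Build the Grundy sequence with g(k) = mex{g(k−s) : s ∈ {2, 4}, s ≤ k}:
k:     0  1  2  3  4  5  6  7  8  9 10 11 12 13 14 15 16
g(k):  0  0  1  1  2  2  0  0  1  1  2  2  0  0  1  1  2
The P-positions (g = 0) in 0..16 are 0, 1, 6, 7, 12, 13.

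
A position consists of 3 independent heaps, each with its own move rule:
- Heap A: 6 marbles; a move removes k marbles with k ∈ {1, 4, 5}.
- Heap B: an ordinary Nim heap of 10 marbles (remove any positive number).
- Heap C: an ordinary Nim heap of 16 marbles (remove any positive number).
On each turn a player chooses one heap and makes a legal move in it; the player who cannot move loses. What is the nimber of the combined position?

24

For heap A, compute g(0), g(1), … with moves {1, 4, 5}:
g(0) = mex{} = 0
g(1) = mex{0} = 1
g(2) = mex{1} = 0
g(3) = mex{0} = 1
g(4) = mex{0,1} = 2
g(5) = mex{0,1,2} = 3
g(6) = mex{0,1,3} = 2
So g(6) = 2.
Heap B is a plain Nim heap of size 10, so its Grundy value is 10.
Heap C is a plain Nim heap of size 16, so its Grundy value is 16.
By the Sprague-Grundy theorem, the Grundy value of a sum of independent games is the XOR of the component values.
Combined value = 2 XOR 10 XOR 16 = 24.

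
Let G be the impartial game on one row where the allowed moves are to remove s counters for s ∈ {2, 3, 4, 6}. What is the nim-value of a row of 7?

3

Grundy values for subtraction set {2, 3, 4, 6}:
k:     0  1  2  3  4  5  6  7
g(k):  0  0  1  1  2  2  3  3
So g(7) = 3.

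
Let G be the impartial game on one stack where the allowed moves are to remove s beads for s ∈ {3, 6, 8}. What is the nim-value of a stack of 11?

0

Compute g(0), g(1), … for moves {3, 6, 8}:
k:     0  1  2  3  4  5  6  7  8  9 10 11
g(k):  0  0  0  1  1  1  2  2  2  3  3  0
So g(11) = 0.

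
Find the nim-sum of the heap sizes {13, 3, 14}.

0

Compute the nim-sum pairwise:
13 ^ 3 = 14
14 ^ 14 = 0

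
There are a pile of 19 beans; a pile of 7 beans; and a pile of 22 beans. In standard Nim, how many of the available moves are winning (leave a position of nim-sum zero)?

3

Bitwise XOR of the heap sizes:
  10011  (19)
  00111  (7)
  10110  (22)
  -----
  00010  (2)
The overall nim-sum is X = 2. A pile of size p has a winning move iff p XOR X < p (reduce it to p XOR X).
  19: 19 XOR 2 = 17 < 19 — winning move (to 17).
  7: 7 XOR 2 = 5 < 7 — winning move (to 5).
  22: 22 XOR 2 = 20 < 22 — winning move (to 20).
That gives 3 winning moves.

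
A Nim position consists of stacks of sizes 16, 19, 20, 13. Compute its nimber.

26

Nim-sum: 16 XOR 19 XOR 20 XOR 13 = 26.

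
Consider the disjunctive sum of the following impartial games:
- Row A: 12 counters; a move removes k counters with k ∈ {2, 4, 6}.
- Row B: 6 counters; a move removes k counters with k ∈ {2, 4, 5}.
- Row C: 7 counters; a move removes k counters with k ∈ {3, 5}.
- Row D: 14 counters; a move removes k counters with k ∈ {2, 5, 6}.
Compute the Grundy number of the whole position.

Build the Grundy sequence for row A with g(k) = mex{g(k−s) : s ∈ {2, 4, 6}, s ≤ k}:
g(0) = mex{} = 0
g(1) = mex{} = 0
g(2) = mex{0} = 1
g(3) = mex{0} = 1
g(4) = mex{0,1} = 2
g(5) = mex{0,1} = 2
g(6) = mex{0,1,2} = 3
g(7) = mex{0,1,2} = 3
g(8) = mex{1,2,3} = 0
g(9) = mex{1,2,3} = 0
g(10) = mex{0,2,3} = 1
g(11) = mex{0,2,3} = 1
g(12) = mex{0,1,3} = 2
So g(12) = 2.
For row B, compute g(0), g(1), … with moves {2, 4, 5}:
k:     0  1  2  3  4  5  6
g(k):  0  0  1  1  2  2  3
So g(6) = 3.
Grundy values for row C (subtraction set {3, 5}):
g(0) = mex{} = 0
g(1) = mex{} = 0
g(2) = mex{} = 0
g(3) = mex{0} = 1
g(4) = mex{0} = 1
g(5) = mex{0} = 1
g(6) = mex{0,1} = 2
g(7) = mex{0,1} = 2
So g(7) = 2.
Grundy values for row D (subtraction set {2, 5, 6}):
k:     0  1  2  3  4  5  6  7  8  9 10 11 12 13 14
g(k):  0  0  1  1  0  2  1  3  0  2  1  0  0  1  1
So g(14) = 1.
The value of a disjunctive sum is the nim-sum of the parts.
Combined value = 2 XOR 3 XOR 2 XOR 1 = 2.

2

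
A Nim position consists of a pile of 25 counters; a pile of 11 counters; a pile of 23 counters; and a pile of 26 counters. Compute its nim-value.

31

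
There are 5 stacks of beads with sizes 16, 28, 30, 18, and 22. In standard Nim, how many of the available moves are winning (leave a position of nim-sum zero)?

Write each in binary and XOR column by column:
  10000  (16)
  11100  (28)
  11110  (30)
  10010  (18)
  10110  (22)
  -----
  10110  (22)
The overall nim-sum is X = 22. A stack of size p has a winning move iff p XOR X < p (reduce it to p XOR X).
  16: 16 XOR 22 = 6 < 16 — winning move (to 6).
  28: 28 XOR 22 = 10 < 28 — winning move (to 10).
  30: 30 XOR 22 = 8 < 30 — winning move (to 8).
  18: 18 XOR 22 = 4 < 18 — winning move (to 4).
  22: 22 XOR 22 = 0 < 22 — winning move (to 0).
That gives 5 winning moves.

5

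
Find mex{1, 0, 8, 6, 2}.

3

The values 0, 1, 2 are all present; 3 is the first non-negative integer missing from the set.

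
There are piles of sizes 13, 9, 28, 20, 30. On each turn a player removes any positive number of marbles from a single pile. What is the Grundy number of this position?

Nim-sum: 13 ⊕ 9 ⊕ 28 ⊕ 20 ⊕ 30 = 18.

18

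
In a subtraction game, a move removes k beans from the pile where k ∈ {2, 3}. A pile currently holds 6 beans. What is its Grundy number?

0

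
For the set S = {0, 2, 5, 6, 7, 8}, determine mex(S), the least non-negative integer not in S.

0 is in the set but 1 is not, so the mex is 1.

1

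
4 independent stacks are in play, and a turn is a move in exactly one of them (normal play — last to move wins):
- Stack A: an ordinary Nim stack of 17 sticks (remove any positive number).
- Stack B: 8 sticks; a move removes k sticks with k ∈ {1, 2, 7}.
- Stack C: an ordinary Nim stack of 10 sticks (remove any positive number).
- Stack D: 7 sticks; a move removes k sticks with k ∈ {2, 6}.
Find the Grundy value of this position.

Stack A is a plain Nim stack of size 17, so its Grundy value is 17.
Build the Grundy sequence for stack B with g(k) = mex{g(k−s) : s ∈ {1, 2, 7}, s ≤ k}:
g(0) = mex{} = 0
g(1) = mex{0} = 1
g(2) = mex{0,1} = 2
g(3) = mex{1,2} = 0
g(4) = mex{0,2} = 1
g(5) = mex{0,1} = 2
g(6) = mex{1,2} = 0
g(7) = mex{0,2} = 1
g(8) = mex{0,1} = 2
So g(8) = 2.
Stack C is a plain Nim stack of size 10, so its Grundy value is 10.
Grundy values for stack D (subtraction set {2, 6}):
g(0) = mex{} = 0
g(1) = mex{} = 0
g(2) = mex{0} = 1
g(3) = mex{0} = 1
g(4) = mex{1} = 0
g(5) = mex{1} = 0
g(6) = mex{0} = 1
g(7) = mex{0} = 1
So g(7) = 1.
The value of a disjunctive sum is the nim-sum of the parts.
Combined value = 17 ⊕ 2 ⊕ 10 ⊕ 1 = 24.

24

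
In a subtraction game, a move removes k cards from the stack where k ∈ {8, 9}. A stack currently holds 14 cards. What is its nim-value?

1

Grundy values for subtraction set {8, 9}:
g(0) = mex{} = 0
g(1) = mex{} = 0
g(2) = mex{} = 0
g(3) = mex{} = 0
g(4) = mex{} = 0
g(5) = mex{} = 0
g(6) = mex{} = 0
g(7) = mex{} = 0
g(8) = mex{0} = 1
g(9) = mex{0} = 1
g(10) = mex{0} = 1
g(11) = mex{0} = 1
g(12) = mex{0} = 1
g(13) = mex{0} = 1
g(14) = mex{0} = 1
So g(14) = 1.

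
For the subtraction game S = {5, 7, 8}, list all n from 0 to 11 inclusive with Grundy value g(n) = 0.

0, 1, 2, 3, 4

Grundy values for subtraction set {5, 7, 8}:
k:     0  1  2  3  4  5  6  7  8  9 10 11
g(k):  0  0  0  0  0  1  1  1  1  1  2  2
The P-positions (g = 0) in 0..11 are 0, 1, 2, 3, 4.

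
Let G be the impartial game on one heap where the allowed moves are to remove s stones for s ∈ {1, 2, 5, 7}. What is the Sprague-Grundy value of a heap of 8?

2

Grundy values for subtraction set {1, 2, 5, 7}:
g(0) = mex{} = 0
g(1) = mex{0} = 1
g(2) = mex{0,1} = 2
g(3) = mex{1,2} = 0
g(4) = mex{0,2} = 1
g(5) = mex{0,1} = 2
g(6) = mex{1,2} = 0
g(7) = mex{0,2} = 1
g(8) = mex{0,1} = 2
So g(8) = 2.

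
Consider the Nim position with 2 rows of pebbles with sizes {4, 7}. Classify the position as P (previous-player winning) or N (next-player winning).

N-position

Compute the nim-sum pairwise:
4 XOR 7 = 3
The nim-sum is 3 ≠ 0, so this is an N-position: the player to move can win.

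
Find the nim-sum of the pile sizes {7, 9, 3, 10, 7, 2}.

2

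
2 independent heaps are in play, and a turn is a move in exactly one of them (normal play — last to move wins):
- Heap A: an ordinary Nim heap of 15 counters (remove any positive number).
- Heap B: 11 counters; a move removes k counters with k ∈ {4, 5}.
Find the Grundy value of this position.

Heap A is a plain Nim heap of size 15, so its Grundy value is 15.
For heap B, compute g(0), g(1), … with moves {4, 5}:
k:     0  1  2  3  4  5  6  7  8  9 10 11
g(k):  0  0  0  0  1  1  1  1  2  0  0  0
So g(11) = 0.
By the Sprague-Grundy theorem, the Grundy value of a sum of independent games is the XOR of the component values.
Combined value = 15 XOR 0 = 15.

15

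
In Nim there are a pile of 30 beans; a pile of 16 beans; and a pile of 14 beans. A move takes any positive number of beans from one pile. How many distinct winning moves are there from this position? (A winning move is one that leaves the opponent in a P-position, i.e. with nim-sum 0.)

0

Nim-sum: 30 XOR 16 XOR 14 = 0.
The nim-sum is already 0, so every move leaves a nonzero nim-sum — there are no winning moves.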